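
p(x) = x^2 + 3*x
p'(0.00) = 3.00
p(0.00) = 0.00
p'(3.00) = 9.00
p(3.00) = 18.00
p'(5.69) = 14.38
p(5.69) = 49.45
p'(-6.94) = -10.88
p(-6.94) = 27.34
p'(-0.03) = 2.94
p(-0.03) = -0.09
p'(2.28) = 7.56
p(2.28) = 12.04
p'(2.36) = 7.72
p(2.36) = 12.65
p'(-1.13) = 0.74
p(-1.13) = -2.11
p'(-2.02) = -1.04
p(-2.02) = -1.98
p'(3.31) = 9.62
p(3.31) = 20.89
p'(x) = 2*x + 3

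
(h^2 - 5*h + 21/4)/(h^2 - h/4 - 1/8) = 2*(-4*h^2 + 20*h - 21)/(-8*h^2 + 2*h + 1)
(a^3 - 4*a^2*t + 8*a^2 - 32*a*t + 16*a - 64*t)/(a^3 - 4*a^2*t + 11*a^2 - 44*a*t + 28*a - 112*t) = (a + 4)/(a + 7)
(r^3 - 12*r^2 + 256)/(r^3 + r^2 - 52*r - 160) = (r - 8)/(r + 5)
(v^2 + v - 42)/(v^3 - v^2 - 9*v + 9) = (v^2 + v - 42)/(v^3 - v^2 - 9*v + 9)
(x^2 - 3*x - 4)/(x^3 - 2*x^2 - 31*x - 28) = (x - 4)/(x^2 - 3*x - 28)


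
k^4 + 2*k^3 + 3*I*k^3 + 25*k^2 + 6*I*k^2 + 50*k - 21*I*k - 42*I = (k + 2)*(k - 3*I)*(k - I)*(k + 7*I)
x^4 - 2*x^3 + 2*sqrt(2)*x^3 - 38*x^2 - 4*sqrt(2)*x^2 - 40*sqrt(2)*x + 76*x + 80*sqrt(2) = (x - 2)*(x - 4*sqrt(2))*(x + sqrt(2))*(x + 5*sqrt(2))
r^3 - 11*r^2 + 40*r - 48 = (r - 4)^2*(r - 3)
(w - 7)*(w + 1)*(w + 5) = w^3 - w^2 - 37*w - 35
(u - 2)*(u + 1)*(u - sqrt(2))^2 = u^4 - 2*sqrt(2)*u^3 - u^3 + 2*sqrt(2)*u^2 - 2*u + 4*sqrt(2)*u - 4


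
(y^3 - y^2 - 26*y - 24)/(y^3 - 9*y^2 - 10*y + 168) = (y + 1)/(y - 7)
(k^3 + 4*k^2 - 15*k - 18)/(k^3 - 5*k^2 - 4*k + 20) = (k^3 + 4*k^2 - 15*k - 18)/(k^3 - 5*k^2 - 4*k + 20)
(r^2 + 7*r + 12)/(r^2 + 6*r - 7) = (r^2 + 7*r + 12)/(r^2 + 6*r - 7)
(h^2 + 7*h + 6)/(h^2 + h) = (h + 6)/h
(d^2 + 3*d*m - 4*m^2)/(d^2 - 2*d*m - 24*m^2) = (d - m)/(d - 6*m)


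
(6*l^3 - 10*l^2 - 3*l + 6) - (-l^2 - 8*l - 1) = 6*l^3 - 9*l^2 + 5*l + 7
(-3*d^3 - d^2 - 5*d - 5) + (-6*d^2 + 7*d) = -3*d^3 - 7*d^2 + 2*d - 5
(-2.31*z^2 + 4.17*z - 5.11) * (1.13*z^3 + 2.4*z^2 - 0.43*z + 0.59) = -2.6103*z^5 - 0.8319*z^4 + 5.227*z^3 - 15.42*z^2 + 4.6576*z - 3.0149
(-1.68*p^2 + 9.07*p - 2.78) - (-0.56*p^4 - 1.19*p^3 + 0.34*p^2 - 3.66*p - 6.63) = 0.56*p^4 + 1.19*p^3 - 2.02*p^2 + 12.73*p + 3.85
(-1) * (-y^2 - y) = y^2 + y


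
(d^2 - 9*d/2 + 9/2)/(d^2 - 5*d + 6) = (d - 3/2)/(d - 2)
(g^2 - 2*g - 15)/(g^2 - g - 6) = (-g^2 + 2*g + 15)/(-g^2 + g + 6)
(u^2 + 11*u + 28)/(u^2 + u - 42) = (u + 4)/(u - 6)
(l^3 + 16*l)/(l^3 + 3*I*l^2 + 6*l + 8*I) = l*(l - 4*I)/(l^2 - I*l + 2)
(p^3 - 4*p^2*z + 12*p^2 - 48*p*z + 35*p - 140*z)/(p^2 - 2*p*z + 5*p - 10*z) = (-p^2 + 4*p*z - 7*p + 28*z)/(-p + 2*z)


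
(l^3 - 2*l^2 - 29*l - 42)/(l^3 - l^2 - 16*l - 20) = (l^2 - 4*l - 21)/(l^2 - 3*l - 10)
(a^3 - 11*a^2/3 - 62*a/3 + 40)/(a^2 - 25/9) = 3*(a^2 - 2*a - 24)/(3*a + 5)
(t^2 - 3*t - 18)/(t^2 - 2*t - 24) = (t + 3)/(t + 4)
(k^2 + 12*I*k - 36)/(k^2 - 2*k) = (k^2 + 12*I*k - 36)/(k*(k - 2))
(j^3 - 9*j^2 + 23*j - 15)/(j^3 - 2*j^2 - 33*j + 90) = (j - 1)/(j + 6)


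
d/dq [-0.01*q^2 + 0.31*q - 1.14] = 0.31 - 0.02*q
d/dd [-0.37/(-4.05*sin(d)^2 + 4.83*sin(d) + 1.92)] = (1.7871 - 2.997*sin(d))*cos(d)/(-4.05*sin(d)^2 + 4.83*sin(d) + 1.92)^2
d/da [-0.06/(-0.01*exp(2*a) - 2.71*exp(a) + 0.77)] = (-0.0012*exp(a) - 0.1626)*exp(a)/(0.01*exp(2*a) + 2.71*exp(a) - 0.77)^2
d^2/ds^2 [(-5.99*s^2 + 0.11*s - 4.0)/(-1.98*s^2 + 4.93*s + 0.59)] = (116.079084*s^3 + 136.074708*s^2 - 235.044612*s + 208.594952)/(7.762392*s^6 - 57.982716*s^5 + 137.431998*s^4 - 85.267801*s^3 - 40.951959*s^2 - 5.148399*s - 0.205379)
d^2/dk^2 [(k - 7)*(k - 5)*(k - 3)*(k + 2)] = 12*k^2 - 78*k + 82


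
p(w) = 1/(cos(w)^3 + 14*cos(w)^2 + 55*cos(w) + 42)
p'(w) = (3*sin(w)*cos(w)^2 + 28*sin(w)*cos(w) + 55*sin(w))/(cos(w)^3 + 14*cos(w)^2 + 55*cos(w) + 42)^2 = (3*cos(w)^2 + 28*cos(w) + 55)*sin(w)/(cos(w)^3 + 14*cos(w)^2 + 55*cos(w) + 42)^2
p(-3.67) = 0.23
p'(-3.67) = 0.90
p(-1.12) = 0.01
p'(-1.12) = -0.01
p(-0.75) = 0.01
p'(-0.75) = -0.01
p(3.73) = 0.19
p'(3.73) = -0.65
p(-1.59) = 0.02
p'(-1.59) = -0.03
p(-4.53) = 0.03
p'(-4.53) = 0.05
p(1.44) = 0.02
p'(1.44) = 0.02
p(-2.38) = 0.11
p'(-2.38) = -0.30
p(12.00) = 0.01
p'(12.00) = 0.00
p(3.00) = 3.32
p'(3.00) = 46.97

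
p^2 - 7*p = p*(p - 7)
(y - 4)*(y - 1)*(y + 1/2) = y^3 - 9*y^2/2 + 3*y/2 + 2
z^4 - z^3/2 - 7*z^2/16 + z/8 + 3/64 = (z - 3/4)*(z - 1/2)*(z + 1/4)*(z + 1/2)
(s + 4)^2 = s^2 + 8*s + 16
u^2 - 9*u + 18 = (u - 6)*(u - 3)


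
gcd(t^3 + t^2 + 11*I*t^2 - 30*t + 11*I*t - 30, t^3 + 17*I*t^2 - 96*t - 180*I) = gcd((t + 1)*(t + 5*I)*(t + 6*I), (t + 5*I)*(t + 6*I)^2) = t^2 + 11*I*t - 30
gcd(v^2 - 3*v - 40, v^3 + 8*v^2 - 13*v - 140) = v + 5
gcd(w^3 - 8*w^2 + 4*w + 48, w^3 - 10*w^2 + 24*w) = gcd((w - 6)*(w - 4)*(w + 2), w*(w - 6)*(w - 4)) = w^2 - 10*w + 24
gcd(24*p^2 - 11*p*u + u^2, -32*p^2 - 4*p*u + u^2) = 8*p - u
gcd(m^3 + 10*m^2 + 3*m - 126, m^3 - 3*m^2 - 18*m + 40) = 1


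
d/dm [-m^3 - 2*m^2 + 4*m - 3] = -3*m^2 - 4*m + 4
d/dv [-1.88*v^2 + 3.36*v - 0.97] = 3.36 - 3.76*v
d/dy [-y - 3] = -1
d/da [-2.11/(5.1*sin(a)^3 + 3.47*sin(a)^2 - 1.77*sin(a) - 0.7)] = (32.283*sin(a)^2 + 14.6434*sin(a) - 3.7347)*cos(a)/(5.1*sin(a)^3 + 3.47*sin(a)^2 - 1.77*sin(a) - 0.7)^2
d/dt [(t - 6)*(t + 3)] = 2*t - 3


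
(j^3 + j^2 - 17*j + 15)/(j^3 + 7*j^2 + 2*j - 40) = (j^2 - 4*j + 3)/(j^2 + 2*j - 8)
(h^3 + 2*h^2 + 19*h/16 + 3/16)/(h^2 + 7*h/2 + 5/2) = (16*h^2 + 16*h + 3)/(8*(2*h + 5))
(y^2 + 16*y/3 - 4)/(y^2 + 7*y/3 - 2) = (y + 6)/(y + 3)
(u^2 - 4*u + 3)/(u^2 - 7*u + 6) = (u - 3)/(u - 6)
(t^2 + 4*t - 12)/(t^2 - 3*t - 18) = (-t^2 - 4*t + 12)/(-t^2 + 3*t + 18)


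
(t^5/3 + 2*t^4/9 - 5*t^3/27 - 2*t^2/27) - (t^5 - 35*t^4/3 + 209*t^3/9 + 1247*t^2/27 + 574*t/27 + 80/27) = -2*t^5/3 + 107*t^4/9 - 632*t^3/27 - 1249*t^2/27 - 574*t/27 - 80/27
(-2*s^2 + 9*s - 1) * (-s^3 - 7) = 2*s^5 - 9*s^4 + s^3 + 14*s^2 - 63*s + 7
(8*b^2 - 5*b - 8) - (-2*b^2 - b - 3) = 10*b^2 - 4*b - 5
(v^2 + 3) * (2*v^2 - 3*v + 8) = 2*v^4 - 3*v^3 + 14*v^2 - 9*v + 24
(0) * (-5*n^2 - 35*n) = 0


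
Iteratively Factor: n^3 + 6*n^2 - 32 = (n + 4)*(n^2 + 2*n - 8) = (n + 4)^2*(n - 2)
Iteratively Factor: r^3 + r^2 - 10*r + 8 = (r + 4)*(r^2 - 3*r + 2) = (r - 2)*(r + 4)*(r - 1)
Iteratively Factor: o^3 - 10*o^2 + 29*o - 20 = (o - 5)*(o^2 - 5*o + 4) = (o - 5)*(o - 4)*(o - 1)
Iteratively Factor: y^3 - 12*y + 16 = (y + 4)*(y^2 - 4*y + 4) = (y - 2)*(y + 4)*(y - 2)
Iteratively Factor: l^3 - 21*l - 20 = (l + 4)*(l^2 - 4*l - 5) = (l + 1)*(l + 4)*(l - 5)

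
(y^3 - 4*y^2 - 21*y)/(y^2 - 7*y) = y + 3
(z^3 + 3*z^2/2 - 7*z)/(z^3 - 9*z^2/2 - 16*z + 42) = z/(z - 6)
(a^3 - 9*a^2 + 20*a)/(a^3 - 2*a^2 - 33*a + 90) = a*(a - 4)/(a^2 + 3*a - 18)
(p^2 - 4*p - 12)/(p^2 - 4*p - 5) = (-p^2 + 4*p + 12)/(-p^2 + 4*p + 5)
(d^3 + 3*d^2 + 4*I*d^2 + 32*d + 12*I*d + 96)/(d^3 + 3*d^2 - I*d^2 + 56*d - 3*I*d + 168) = (d^2 + 4*I*d + 32)/(d^2 - I*d + 56)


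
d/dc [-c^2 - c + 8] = -2*c - 1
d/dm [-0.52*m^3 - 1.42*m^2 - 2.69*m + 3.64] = -1.56*m^2 - 2.84*m - 2.69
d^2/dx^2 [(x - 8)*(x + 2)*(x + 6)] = 6*x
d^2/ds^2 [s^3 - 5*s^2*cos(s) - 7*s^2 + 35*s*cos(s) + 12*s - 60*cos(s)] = 5*s^2*cos(s) + 20*s*sin(s) - 35*s*cos(s) + 6*s - 70*sin(s) + 50*cos(s) - 14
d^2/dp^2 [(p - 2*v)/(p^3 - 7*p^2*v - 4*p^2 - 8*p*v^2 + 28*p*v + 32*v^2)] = 2*((p - 2*v)*(-3*p^2 + 14*p*v + 8*p + 8*v^2 - 28*v)^2 + (-3*p^2 + 14*p*v + 8*p + 8*v^2 - 28*v + (p - 2*v)*(-3*p + 7*v + 4))*(p^3 - 7*p^2*v - 4*p^2 - 8*p*v^2 + 28*p*v + 32*v^2))/(p^3 - 7*p^2*v - 4*p^2 - 8*p*v^2 + 28*p*v + 32*v^2)^3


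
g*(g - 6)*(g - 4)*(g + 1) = g^4 - 9*g^3 + 14*g^2 + 24*g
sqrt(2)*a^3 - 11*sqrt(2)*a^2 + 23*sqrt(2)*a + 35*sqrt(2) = (a - 7)*(a - 5)*(sqrt(2)*a + sqrt(2))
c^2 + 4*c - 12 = (c - 2)*(c + 6)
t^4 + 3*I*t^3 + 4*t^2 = t^2*(t - I)*(t + 4*I)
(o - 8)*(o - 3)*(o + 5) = o^3 - 6*o^2 - 31*o + 120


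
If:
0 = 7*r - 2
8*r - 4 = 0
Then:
No Solution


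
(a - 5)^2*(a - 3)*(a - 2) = a^4 - 15*a^3 + 81*a^2 - 185*a + 150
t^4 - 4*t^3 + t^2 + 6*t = t*(t - 3)*(t - 2)*(t + 1)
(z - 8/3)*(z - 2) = z^2 - 14*z/3 + 16/3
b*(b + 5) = b^2 + 5*b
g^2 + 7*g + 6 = (g + 1)*(g + 6)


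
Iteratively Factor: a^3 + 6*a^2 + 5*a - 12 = (a - 1)*(a^2 + 7*a + 12) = (a - 1)*(a + 4)*(a + 3)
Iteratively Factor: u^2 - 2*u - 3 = (u + 1)*(u - 3)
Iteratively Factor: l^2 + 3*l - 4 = (l - 1)*(l + 4)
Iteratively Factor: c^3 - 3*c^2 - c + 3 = (c - 3)*(c^2 - 1) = (c - 3)*(c - 1)*(c + 1)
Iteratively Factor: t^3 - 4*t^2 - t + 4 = (t + 1)*(t^2 - 5*t + 4) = (t - 1)*(t + 1)*(t - 4)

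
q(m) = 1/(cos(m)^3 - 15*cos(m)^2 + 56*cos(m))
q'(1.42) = 0.78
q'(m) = (3*sin(m)*cos(m)^2 - 30*sin(m)*cos(m) + 56*sin(m))/(cos(m)^3 - 15*cos(m)^2 + 56*cos(m))^2 = (3*sin(m) + 56*sin(m)/cos(m)^2 - 30*tan(m))/((cos(m) - 8)^2*(cos(m) - 7)^2)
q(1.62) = -0.36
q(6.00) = 0.02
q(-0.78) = 0.03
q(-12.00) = 0.03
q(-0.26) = 0.02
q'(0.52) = 0.01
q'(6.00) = -0.00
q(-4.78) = 0.27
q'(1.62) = 7.37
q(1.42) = 0.12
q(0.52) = 0.03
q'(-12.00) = 0.01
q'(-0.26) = -0.00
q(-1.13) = 0.05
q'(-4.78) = 3.90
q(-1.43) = 0.13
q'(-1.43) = -0.90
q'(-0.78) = -0.02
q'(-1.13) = -0.09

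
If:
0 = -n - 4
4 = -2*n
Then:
No Solution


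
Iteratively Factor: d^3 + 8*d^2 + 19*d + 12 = (d + 4)*(d^2 + 4*d + 3) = (d + 3)*(d + 4)*(d + 1)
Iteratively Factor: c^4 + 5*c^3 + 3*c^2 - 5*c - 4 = (c + 1)*(c^3 + 4*c^2 - c - 4) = (c + 1)^2*(c^2 + 3*c - 4) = (c - 1)*(c + 1)^2*(c + 4)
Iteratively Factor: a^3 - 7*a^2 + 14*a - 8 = (a - 2)*(a^2 - 5*a + 4) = (a - 2)*(a - 1)*(a - 4)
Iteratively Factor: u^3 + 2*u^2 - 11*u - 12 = (u - 3)*(u^2 + 5*u + 4) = (u - 3)*(u + 4)*(u + 1)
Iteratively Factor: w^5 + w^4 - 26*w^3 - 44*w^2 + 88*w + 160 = (w + 2)*(w^4 - w^3 - 24*w^2 + 4*w + 80) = (w + 2)*(w + 4)*(w^3 - 5*w^2 - 4*w + 20) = (w + 2)^2*(w + 4)*(w^2 - 7*w + 10) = (w - 2)*(w + 2)^2*(w + 4)*(w - 5)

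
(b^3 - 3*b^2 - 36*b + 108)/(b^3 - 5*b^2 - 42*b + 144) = (b - 6)/(b - 8)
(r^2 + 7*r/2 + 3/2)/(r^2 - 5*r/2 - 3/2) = (r + 3)/(r - 3)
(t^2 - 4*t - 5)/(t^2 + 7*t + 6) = (t - 5)/(t + 6)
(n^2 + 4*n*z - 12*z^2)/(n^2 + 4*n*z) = (n^2 + 4*n*z - 12*z^2)/(n*(n + 4*z))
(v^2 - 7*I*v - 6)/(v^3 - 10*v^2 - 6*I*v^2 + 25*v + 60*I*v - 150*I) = (v - I)/(v^2 - 10*v + 25)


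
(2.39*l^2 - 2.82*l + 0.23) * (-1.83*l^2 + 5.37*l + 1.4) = -4.3737*l^4 + 17.9949*l^3 - 12.2183*l^2 - 2.7129*l + 0.322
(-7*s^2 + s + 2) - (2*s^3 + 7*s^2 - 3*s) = -2*s^3 - 14*s^2 + 4*s + 2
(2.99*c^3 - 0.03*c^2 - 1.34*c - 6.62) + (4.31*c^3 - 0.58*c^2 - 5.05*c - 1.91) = 7.3*c^3 - 0.61*c^2 - 6.39*c - 8.53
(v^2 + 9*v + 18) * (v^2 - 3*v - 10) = v^4 + 6*v^3 - 19*v^2 - 144*v - 180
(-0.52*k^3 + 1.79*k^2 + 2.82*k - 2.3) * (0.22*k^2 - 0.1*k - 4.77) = -0.1144*k^5 + 0.4458*k^4 + 2.9218*k^3 - 9.3263*k^2 - 13.2214*k + 10.971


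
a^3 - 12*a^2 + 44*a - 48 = (a - 6)*(a - 4)*(a - 2)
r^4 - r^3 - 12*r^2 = r^2*(r - 4)*(r + 3)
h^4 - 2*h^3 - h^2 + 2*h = h*(h - 2)*(h - 1)*(h + 1)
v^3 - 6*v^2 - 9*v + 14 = (v - 7)*(v - 1)*(v + 2)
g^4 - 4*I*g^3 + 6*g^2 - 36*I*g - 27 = (g - 3*I)^2*(g - I)*(g + 3*I)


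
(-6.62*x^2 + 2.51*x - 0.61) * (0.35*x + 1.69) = -2.317*x^3 - 10.3093*x^2 + 4.0284*x - 1.0309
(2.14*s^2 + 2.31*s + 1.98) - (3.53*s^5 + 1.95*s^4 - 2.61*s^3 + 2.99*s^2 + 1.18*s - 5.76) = -3.53*s^5 - 1.95*s^4 + 2.61*s^3 - 0.85*s^2 + 1.13*s + 7.74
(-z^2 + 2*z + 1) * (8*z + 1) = -8*z^3 + 15*z^2 + 10*z + 1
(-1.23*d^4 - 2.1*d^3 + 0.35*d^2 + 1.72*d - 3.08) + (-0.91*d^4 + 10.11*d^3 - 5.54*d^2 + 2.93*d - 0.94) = -2.14*d^4 + 8.01*d^3 - 5.19*d^2 + 4.65*d - 4.02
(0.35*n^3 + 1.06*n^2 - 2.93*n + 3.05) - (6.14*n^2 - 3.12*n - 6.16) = 0.35*n^3 - 5.08*n^2 + 0.19*n + 9.21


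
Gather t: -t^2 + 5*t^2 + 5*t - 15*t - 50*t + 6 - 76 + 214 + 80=4*t^2 - 60*t + 224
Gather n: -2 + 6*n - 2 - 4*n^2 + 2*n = -4*n^2 + 8*n - 4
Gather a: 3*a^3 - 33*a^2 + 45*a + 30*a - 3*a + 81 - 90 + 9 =3*a^3 - 33*a^2 + 72*a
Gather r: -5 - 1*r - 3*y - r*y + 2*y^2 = r*(-y - 1) + 2*y^2 - 3*y - 5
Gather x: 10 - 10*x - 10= -10*x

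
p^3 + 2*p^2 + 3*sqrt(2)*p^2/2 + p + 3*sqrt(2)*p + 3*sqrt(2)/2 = (p + 1)^2*(p + 3*sqrt(2)/2)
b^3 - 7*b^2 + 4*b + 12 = (b - 6)*(b - 2)*(b + 1)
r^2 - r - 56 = (r - 8)*(r + 7)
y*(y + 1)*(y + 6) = y^3 + 7*y^2 + 6*y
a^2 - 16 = (a - 4)*(a + 4)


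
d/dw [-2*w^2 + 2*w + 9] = 2 - 4*w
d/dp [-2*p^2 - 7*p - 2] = -4*p - 7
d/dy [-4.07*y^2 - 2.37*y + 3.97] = -8.14*y - 2.37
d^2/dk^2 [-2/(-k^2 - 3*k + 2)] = 4*(-k^2 - 3*k + (2*k + 3)^2 + 2)/(k^2 + 3*k - 2)^3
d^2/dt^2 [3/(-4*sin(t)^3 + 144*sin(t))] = 9*(3*sin(t)^6 - 28*sin(t)^4 + 504*sin(t)^2 - 864)/(4*(sin(t)^2 - 36)^3*sin(t)^3)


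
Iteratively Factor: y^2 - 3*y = (y)*(y - 3)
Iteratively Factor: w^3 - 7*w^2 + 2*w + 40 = (w - 4)*(w^2 - 3*w - 10) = (w - 4)*(w + 2)*(w - 5)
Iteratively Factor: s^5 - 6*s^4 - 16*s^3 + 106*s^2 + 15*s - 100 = (s - 1)*(s^4 - 5*s^3 - 21*s^2 + 85*s + 100) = (s - 5)*(s - 1)*(s^3 - 21*s - 20) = (s - 5)^2*(s - 1)*(s^2 + 5*s + 4) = (s - 5)^2*(s - 1)*(s + 4)*(s + 1)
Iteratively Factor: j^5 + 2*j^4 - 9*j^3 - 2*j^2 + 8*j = (j)*(j^4 + 2*j^3 - 9*j^2 - 2*j + 8) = j*(j - 1)*(j^3 + 3*j^2 - 6*j - 8) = j*(j - 2)*(j - 1)*(j^2 + 5*j + 4) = j*(j - 2)*(j - 1)*(j + 1)*(j + 4)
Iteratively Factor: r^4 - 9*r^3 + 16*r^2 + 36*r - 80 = (r + 2)*(r^3 - 11*r^2 + 38*r - 40) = (r - 4)*(r + 2)*(r^2 - 7*r + 10) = (r - 5)*(r - 4)*(r + 2)*(r - 2)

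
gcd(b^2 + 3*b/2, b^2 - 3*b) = b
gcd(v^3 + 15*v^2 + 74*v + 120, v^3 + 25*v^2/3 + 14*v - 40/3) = v^2 + 9*v + 20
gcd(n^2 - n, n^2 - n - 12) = 1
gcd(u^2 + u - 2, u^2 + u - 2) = u^2 + u - 2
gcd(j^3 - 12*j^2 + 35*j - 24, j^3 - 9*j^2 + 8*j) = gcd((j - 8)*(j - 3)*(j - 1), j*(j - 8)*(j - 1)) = j^2 - 9*j + 8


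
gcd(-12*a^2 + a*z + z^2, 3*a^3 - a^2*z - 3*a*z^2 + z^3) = -3*a + z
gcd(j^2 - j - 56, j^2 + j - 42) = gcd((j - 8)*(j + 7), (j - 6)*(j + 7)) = j + 7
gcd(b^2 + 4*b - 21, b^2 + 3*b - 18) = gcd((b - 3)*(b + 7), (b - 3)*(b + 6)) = b - 3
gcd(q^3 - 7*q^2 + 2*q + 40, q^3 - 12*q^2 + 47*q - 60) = q^2 - 9*q + 20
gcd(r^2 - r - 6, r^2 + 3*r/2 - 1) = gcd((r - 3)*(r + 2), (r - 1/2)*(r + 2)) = r + 2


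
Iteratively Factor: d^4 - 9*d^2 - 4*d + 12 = (d - 1)*(d^3 + d^2 - 8*d - 12) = (d - 3)*(d - 1)*(d^2 + 4*d + 4) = (d - 3)*(d - 1)*(d + 2)*(d + 2)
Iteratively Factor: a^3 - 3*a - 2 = (a + 1)*(a^2 - a - 2) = (a + 1)^2*(a - 2)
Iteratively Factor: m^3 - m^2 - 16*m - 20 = (m + 2)*(m^2 - 3*m - 10) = (m - 5)*(m + 2)*(m + 2)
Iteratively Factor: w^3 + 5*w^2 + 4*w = (w + 1)*(w^2 + 4*w) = w*(w + 1)*(w + 4)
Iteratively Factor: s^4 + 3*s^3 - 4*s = (s + 2)*(s^3 + s^2 - 2*s) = (s - 1)*(s + 2)*(s^2 + 2*s) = (s - 1)*(s + 2)^2*(s)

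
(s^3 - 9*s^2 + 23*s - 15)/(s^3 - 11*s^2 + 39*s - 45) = (s - 1)/(s - 3)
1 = 1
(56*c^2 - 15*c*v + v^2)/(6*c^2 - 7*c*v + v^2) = (56*c^2 - 15*c*v + v^2)/(6*c^2 - 7*c*v + v^2)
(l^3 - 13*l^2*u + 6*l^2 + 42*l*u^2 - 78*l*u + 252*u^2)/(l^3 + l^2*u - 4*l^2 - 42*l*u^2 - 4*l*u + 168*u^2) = (l^2 - 7*l*u + 6*l - 42*u)/(l^2 + 7*l*u - 4*l - 28*u)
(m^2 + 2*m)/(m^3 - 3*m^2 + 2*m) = (m + 2)/(m^2 - 3*m + 2)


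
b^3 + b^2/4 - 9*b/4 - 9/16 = (b - 3/2)*(b + 1/4)*(b + 3/2)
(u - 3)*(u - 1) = u^2 - 4*u + 3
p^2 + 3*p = p*(p + 3)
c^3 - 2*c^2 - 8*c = c*(c - 4)*(c + 2)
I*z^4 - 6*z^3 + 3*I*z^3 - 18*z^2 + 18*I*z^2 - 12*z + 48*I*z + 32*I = (z + 2)*(z - 2*I)*(z + 8*I)*(I*z + I)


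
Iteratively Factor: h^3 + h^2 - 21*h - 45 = (h + 3)*(h^2 - 2*h - 15) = (h + 3)^2*(h - 5)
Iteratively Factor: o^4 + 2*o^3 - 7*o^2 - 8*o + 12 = (o + 3)*(o^3 - o^2 - 4*o + 4) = (o - 1)*(o + 3)*(o^2 - 4) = (o - 2)*(o - 1)*(o + 3)*(o + 2)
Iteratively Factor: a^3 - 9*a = (a + 3)*(a^2 - 3*a) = a*(a + 3)*(a - 3)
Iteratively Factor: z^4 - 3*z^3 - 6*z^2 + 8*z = (z + 2)*(z^3 - 5*z^2 + 4*z) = (z - 1)*(z + 2)*(z^2 - 4*z) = (z - 4)*(z - 1)*(z + 2)*(z)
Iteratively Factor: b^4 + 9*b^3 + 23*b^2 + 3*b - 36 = (b + 3)*(b^3 + 6*b^2 + 5*b - 12) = (b - 1)*(b + 3)*(b^2 + 7*b + 12) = (b - 1)*(b + 3)^2*(b + 4)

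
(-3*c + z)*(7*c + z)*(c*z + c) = -21*c^3*z - 21*c^3 + 4*c^2*z^2 + 4*c^2*z + c*z^3 + c*z^2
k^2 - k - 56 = (k - 8)*(k + 7)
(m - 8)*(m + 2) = m^2 - 6*m - 16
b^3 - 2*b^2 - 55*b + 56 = (b - 8)*(b - 1)*(b + 7)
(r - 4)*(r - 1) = r^2 - 5*r + 4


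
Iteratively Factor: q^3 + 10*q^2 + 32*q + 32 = (q + 4)*(q^2 + 6*q + 8) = (q + 4)^2*(q + 2)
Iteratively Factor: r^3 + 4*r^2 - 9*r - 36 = (r - 3)*(r^2 + 7*r + 12) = (r - 3)*(r + 4)*(r + 3)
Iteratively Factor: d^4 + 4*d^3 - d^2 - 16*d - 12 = (d + 2)*(d^3 + 2*d^2 - 5*d - 6) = (d - 2)*(d + 2)*(d^2 + 4*d + 3) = (d - 2)*(d + 1)*(d + 2)*(d + 3)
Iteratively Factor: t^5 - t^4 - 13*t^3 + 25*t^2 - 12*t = (t)*(t^4 - t^3 - 13*t^2 + 25*t - 12) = t*(t - 1)*(t^3 - 13*t + 12) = t*(t - 3)*(t - 1)*(t^2 + 3*t - 4) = t*(t - 3)*(t - 1)^2*(t + 4)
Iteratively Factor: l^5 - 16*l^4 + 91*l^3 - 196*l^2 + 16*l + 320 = (l + 1)*(l^4 - 17*l^3 + 108*l^2 - 304*l + 320) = (l - 4)*(l + 1)*(l^3 - 13*l^2 + 56*l - 80) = (l - 4)^2*(l + 1)*(l^2 - 9*l + 20) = (l - 4)^3*(l + 1)*(l - 5)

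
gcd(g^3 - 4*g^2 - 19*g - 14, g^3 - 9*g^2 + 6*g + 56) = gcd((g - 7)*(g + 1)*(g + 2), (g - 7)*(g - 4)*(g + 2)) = g^2 - 5*g - 14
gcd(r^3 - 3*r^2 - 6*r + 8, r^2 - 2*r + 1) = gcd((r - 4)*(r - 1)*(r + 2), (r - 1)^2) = r - 1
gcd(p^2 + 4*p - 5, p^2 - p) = p - 1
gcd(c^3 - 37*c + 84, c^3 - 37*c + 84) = c^3 - 37*c + 84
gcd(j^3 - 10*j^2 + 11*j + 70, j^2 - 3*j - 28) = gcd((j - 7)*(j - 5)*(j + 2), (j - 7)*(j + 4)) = j - 7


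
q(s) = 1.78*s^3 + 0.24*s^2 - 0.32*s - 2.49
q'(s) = 5.34*s^2 + 0.48*s - 0.32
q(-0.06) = -2.47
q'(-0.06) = -0.33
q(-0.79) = -2.97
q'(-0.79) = 2.63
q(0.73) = -1.90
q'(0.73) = 2.88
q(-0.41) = -2.44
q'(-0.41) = 0.38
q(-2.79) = -38.39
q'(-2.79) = 39.91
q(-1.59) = -8.53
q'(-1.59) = 12.42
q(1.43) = 2.75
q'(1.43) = 11.29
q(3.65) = 86.10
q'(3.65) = 72.57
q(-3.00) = -47.43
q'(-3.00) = 46.30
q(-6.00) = -376.41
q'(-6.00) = 189.04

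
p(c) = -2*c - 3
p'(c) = -2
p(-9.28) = 15.56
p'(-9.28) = -2.00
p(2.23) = -7.46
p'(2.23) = -2.00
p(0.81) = -4.62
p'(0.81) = -2.00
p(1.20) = -5.40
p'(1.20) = -2.00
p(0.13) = -3.26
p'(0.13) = -2.00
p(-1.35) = -0.30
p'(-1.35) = -2.00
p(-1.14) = -0.72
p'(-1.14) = -2.00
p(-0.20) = -2.60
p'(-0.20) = -2.00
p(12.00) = -27.00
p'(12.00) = -2.00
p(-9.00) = 15.00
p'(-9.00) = -2.00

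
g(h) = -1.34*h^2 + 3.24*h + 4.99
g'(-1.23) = 6.54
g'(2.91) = -4.56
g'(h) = 3.24 - 2.68*h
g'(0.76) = 1.20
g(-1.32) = -1.62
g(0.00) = 4.99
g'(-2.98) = 11.23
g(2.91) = 3.07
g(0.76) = 6.68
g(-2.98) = -16.56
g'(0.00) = 3.24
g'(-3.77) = 13.34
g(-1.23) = -1.02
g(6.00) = -23.81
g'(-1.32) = 6.78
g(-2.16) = -8.26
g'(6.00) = -12.84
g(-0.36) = 3.65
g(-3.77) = -26.27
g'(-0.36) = 4.20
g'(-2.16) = 9.03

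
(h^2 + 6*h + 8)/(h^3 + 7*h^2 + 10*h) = (h + 4)/(h*(h + 5))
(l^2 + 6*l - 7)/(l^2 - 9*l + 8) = (l + 7)/(l - 8)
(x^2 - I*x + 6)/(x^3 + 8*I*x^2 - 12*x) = (x - 3*I)/(x*(x + 6*I))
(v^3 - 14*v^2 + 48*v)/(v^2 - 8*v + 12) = v*(v - 8)/(v - 2)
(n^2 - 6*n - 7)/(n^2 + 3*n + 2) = (n - 7)/(n + 2)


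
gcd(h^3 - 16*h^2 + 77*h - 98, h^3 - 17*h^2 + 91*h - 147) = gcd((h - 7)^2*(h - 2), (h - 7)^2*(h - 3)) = h^2 - 14*h + 49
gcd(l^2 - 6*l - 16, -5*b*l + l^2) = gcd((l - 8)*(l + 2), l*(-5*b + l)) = 1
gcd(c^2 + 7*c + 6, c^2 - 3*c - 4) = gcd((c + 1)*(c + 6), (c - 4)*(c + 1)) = c + 1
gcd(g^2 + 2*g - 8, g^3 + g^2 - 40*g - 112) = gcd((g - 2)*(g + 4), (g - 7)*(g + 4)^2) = g + 4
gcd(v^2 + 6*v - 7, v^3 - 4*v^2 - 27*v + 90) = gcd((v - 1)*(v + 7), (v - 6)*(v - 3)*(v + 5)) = 1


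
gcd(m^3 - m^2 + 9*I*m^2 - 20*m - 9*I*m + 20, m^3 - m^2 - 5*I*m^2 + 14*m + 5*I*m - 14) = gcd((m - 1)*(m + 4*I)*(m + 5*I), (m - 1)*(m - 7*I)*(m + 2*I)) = m - 1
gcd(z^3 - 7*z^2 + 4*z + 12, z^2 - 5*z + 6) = z - 2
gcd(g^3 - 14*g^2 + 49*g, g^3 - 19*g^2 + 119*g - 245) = g^2 - 14*g + 49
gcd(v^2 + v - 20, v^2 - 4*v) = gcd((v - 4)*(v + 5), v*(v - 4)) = v - 4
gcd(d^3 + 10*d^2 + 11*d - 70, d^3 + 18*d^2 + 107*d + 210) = d^2 + 12*d + 35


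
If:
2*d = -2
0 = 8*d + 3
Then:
No Solution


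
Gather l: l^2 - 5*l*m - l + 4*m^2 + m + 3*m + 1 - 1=l^2 + l*(-5*m - 1) + 4*m^2 + 4*m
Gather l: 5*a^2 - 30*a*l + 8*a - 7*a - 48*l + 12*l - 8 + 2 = 5*a^2 + a + l*(-30*a - 36) - 6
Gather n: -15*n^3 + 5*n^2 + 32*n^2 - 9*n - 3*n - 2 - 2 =-15*n^3 + 37*n^2 - 12*n - 4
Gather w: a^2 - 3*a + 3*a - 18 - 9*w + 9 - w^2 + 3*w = a^2 - w^2 - 6*w - 9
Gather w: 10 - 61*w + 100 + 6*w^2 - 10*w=6*w^2 - 71*w + 110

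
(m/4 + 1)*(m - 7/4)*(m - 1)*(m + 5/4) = m^4/4 + 5*m^3/8 - 123*m^2/64 - 73*m/64 + 35/16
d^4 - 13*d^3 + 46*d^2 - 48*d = d*(d - 8)*(d - 3)*(d - 2)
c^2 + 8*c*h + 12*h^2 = (c + 2*h)*(c + 6*h)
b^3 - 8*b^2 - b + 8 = (b - 8)*(b - 1)*(b + 1)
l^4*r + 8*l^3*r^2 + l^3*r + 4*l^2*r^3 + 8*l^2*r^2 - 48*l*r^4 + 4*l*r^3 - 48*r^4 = (l - 2*r)*(l + 4*r)*(l + 6*r)*(l*r + r)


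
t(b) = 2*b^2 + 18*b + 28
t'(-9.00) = -18.00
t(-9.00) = 28.00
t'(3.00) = 30.00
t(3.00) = 100.00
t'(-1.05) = 13.80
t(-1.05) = 11.30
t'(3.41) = 31.64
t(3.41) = 112.64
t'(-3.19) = 5.24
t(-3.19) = -9.07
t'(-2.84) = 6.64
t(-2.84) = -6.99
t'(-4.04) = 1.84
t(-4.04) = -12.08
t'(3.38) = 31.52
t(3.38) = 111.69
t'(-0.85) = 14.60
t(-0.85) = 14.14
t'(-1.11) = 13.56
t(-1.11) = 10.48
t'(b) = 4*b + 18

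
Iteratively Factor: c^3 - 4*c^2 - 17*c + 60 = (c - 3)*(c^2 - c - 20) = (c - 5)*(c - 3)*(c + 4)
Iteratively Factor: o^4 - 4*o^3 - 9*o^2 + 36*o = (o - 3)*(o^3 - o^2 - 12*o) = o*(o - 3)*(o^2 - o - 12) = o*(o - 3)*(o + 3)*(o - 4)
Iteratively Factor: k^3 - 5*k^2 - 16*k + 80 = (k + 4)*(k^2 - 9*k + 20) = (k - 4)*(k + 4)*(k - 5)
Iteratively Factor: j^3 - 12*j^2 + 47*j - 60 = (j - 5)*(j^2 - 7*j + 12) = (j - 5)*(j - 3)*(j - 4)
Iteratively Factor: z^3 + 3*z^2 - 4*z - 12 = (z + 2)*(z^2 + z - 6) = (z + 2)*(z + 3)*(z - 2)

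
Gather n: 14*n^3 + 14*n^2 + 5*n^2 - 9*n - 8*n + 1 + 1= 14*n^3 + 19*n^2 - 17*n + 2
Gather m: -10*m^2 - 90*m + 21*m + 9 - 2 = -10*m^2 - 69*m + 7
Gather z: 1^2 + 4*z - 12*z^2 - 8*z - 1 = -12*z^2 - 4*z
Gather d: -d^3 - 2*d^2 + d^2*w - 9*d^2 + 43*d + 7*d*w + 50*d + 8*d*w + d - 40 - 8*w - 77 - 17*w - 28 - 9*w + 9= -d^3 + d^2*(w - 11) + d*(15*w + 94) - 34*w - 136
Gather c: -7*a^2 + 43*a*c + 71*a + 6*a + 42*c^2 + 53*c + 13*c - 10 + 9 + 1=-7*a^2 + 77*a + 42*c^2 + c*(43*a + 66)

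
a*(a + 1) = a^2 + a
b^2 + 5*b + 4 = (b + 1)*(b + 4)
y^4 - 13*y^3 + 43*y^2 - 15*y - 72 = (y - 8)*(y - 3)^2*(y + 1)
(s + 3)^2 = s^2 + 6*s + 9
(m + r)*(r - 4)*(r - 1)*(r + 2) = m*r^3 - 3*m*r^2 - 6*m*r + 8*m + r^4 - 3*r^3 - 6*r^2 + 8*r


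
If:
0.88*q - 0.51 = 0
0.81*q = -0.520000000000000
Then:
No Solution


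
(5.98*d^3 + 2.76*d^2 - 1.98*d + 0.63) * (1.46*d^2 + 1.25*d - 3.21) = 8.7308*d^5 + 11.5046*d^4 - 18.6366*d^3 - 10.4148*d^2 + 7.1433*d - 2.0223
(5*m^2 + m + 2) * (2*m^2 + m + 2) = 10*m^4 + 7*m^3 + 15*m^2 + 4*m + 4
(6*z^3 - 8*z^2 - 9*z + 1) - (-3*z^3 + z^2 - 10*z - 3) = 9*z^3 - 9*z^2 + z + 4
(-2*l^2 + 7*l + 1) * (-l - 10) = 2*l^3 + 13*l^2 - 71*l - 10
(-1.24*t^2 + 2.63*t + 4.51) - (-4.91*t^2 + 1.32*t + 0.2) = 3.67*t^2 + 1.31*t + 4.31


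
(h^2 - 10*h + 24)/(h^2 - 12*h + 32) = (h - 6)/(h - 8)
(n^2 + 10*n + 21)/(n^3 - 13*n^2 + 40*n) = (n^2 + 10*n + 21)/(n*(n^2 - 13*n + 40))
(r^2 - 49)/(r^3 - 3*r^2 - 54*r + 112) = (r - 7)/(r^2 - 10*r + 16)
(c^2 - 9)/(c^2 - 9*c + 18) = (c + 3)/(c - 6)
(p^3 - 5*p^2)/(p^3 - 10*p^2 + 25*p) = p/(p - 5)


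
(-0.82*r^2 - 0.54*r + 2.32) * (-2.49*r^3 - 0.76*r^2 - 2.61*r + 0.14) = 2.0418*r^5 + 1.9678*r^4 - 3.2262*r^3 - 0.4686*r^2 - 6.1308*r + 0.3248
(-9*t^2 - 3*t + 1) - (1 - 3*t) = -9*t^2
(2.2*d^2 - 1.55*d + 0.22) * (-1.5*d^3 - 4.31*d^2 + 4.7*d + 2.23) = -3.3*d^5 - 7.157*d^4 + 16.6905*d^3 - 3.3272*d^2 - 2.4225*d + 0.4906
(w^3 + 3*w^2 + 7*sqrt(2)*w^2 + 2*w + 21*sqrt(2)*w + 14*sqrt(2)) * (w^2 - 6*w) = w^5 - 3*w^4 + 7*sqrt(2)*w^4 - 21*sqrt(2)*w^3 - 16*w^3 - 112*sqrt(2)*w^2 - 12*w^2 - 84*sqrt(2)*w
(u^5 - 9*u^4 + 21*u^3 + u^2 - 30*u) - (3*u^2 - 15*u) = u^5 - 9*u^4 + 21*u^3 - 2*u^2 - 15*u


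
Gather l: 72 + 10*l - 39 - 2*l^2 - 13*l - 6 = -2*l^2 - 3*l + 27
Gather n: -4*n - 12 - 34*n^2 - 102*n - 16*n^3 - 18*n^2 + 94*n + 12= -16*n^3 - 52*n^2 - 12*n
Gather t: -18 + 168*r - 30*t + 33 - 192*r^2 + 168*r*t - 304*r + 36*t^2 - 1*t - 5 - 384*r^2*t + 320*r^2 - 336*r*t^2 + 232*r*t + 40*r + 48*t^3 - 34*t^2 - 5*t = 128*r^2 - 96*r + 48*t^3 + t^2*(2 - 336*r) + t*(-384*r^2 + 400*r - 36) + 10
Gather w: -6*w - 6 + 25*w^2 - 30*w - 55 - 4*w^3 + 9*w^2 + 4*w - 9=-4*w^3 + 34*w^2 - 32*w - 70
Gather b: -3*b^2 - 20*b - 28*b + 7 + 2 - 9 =-3*b^2 - 48*b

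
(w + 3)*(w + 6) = w^2 + 9*w + 18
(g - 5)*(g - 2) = g^2 - 7*g + 10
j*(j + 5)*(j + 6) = j^3 + 11*j^2 + 30*j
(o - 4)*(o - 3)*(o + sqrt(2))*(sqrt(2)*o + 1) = sqrt(2)*o^4 - 7*sqrt(2)*o^3 + 3*o^3 - 21*o^2 + 13*sqrt(2)*o^2 - 7*sqrt(2)*o + 36*o + 12*sqrt(2)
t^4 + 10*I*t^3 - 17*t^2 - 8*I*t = t*(t + I)^2*(t + 8*I)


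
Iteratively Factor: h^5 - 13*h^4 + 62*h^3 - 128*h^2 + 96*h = (h - 4)*(h^4 - 9*h^3 + 26*h^2 - 24*h) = (h - 4)^2*(h^3 - 5*h^2 + 6*h) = h*(h - 4)^2*(h^2 - 5*h + 6) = h*(h - 4)^2*(h - 2)*(h - 3)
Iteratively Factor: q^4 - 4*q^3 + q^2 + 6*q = (q + 1)*(q^3 - 5*q^2 + 6*q) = (q - 2)*(q + 1)*(q^2 - 3*q) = (q - 3)*(q - 2)*(q + 1)*(q)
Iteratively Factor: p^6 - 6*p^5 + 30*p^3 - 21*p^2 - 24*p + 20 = (p - 1)*(p^5 - 5*p^4 - 5*p^3 + 25*p^2 + 4*p - 20) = (p - 1)*(p + 2)*(p^4 - 7*p^3 + 9*p^2 + 7*p - 10) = (p - 5)*(p - 1)*(p + 2)*(p^3 - 2*p^2 - p + 2) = (p - 5)*(p - 1)^2*(p + 2)*(p^2 - p - 2) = (p - 5)*(p - 2)*(p - 1)^2*(p + 2)*(p + 1)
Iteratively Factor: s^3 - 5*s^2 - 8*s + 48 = (s - 4)*(s^2 - s - 12) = (s - 4)^2*(s + 3)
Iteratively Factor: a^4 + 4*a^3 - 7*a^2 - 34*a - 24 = (a - 3)*(a^3 + 7*a^2 + 14*a + 8) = (a - 3)*(a + 4)*(a^2 + 3*a + 2) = (a - 3)*(a + 1)*(a + 4)*(a + 2)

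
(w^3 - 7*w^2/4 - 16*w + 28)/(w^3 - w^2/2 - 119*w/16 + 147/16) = 4*(w^2 - 16)/(4*w^2 + 5*w - 21)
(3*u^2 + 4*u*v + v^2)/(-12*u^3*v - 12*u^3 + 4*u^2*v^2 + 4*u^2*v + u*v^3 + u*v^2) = (3*u^2 + 4*u*v + v^2)/(u*(-12*u^2*v - 12*u^2 + 4*u*v^2 + 4*u*v + v^3 + v^2))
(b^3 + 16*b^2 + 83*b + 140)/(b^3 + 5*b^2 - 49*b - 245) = (b + 4)/(b - 7)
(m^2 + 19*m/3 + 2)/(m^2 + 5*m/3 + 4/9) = 3*(m + 6)/(3*m + 4)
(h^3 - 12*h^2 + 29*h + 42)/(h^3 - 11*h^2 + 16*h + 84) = (h + 1)/(h + 2)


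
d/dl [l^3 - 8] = 3*l^2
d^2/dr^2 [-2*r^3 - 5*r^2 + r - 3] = -12*r - 10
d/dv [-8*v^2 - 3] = -16*v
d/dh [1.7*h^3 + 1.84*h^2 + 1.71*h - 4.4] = 5.1*h^2 + 3.68*h + 1.71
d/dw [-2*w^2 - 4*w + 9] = -4*w - 4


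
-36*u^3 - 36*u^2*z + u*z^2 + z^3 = (-6*u + z)*(u + z)*(6*u + z)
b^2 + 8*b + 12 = (b + 2)*(b + 6)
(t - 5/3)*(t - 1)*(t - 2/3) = t^3 - 10*t^2/3 + 31*t/9 - 10/9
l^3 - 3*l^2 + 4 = (l - 2)^2*(l + 1)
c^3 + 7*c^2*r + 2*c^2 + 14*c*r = c*(c + 2)*(c + 7*r)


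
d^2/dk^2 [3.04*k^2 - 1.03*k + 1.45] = 6.08000000000000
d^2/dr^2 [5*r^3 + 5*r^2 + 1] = 30*r + 10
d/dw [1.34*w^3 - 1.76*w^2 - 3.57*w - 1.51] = 4.02*w^2 - 3.52*w - 3.57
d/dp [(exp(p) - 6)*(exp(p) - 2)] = 2*(exp(p) - 4)*exp(p)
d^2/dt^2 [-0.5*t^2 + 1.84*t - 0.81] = -1.00000000000000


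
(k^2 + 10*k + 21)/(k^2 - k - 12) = (k + 7)/(k - 4)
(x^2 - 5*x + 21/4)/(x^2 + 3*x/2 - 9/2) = (x - 7/2)/(x + 3)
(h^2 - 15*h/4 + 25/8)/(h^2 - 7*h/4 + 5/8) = (2*h - 5)/(2*h - 1)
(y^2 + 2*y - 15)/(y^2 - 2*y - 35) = (y - 3)/(y - 7)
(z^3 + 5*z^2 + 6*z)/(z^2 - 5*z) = (z^2 + 5*z + 6)/(z - 5)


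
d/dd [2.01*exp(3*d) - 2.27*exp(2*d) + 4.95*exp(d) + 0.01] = (6.03*exp(2*d) - 4.54*exp(d) + 4.95)*exp(d)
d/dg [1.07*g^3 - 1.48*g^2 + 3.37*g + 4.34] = 3.21*g^2 - 2.96*g + 3.37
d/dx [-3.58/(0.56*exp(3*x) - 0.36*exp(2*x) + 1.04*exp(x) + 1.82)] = (6.0144*exp(2*x) - 2.5776*exp(x) + 3.7232)*exp(x)/(0.56*exp(3*x) - 0.36*exp(2*x) + 1.04*exp(x) + 1.82)^2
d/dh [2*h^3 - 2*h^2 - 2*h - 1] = 6*h^2 - 4*h - 2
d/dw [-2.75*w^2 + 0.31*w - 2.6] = 0.31 - 5.5*w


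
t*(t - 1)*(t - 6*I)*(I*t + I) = I*t^4 + 6*t^3 - I*t^2 - 6*t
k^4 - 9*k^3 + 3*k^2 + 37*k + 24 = (k - 8)*(k - 3)*(k + 1)^2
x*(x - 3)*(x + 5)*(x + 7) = x^4 + 9*x^3 - x^2 - 105*x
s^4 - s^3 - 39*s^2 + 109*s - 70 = (s - 5)*(s - 2)*(s - 1)*(s + 7)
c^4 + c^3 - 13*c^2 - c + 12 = (c - 3)*(c - 1)*(c + 1)*(c + 4)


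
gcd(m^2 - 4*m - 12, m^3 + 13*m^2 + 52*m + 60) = m + 2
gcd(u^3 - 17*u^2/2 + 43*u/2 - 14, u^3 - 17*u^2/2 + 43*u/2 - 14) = u^3 - 17*u^2/2 + 43*u/2 - 14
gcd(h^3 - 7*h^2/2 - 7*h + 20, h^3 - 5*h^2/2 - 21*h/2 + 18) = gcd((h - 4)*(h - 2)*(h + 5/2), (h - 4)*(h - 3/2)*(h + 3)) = h - 4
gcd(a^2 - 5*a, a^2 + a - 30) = a - 5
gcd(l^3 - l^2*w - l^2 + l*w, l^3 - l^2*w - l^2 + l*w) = -l^3 + l^2*w + l^2 - l*w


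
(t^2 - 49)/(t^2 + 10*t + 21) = (t - 7)/(t + 3)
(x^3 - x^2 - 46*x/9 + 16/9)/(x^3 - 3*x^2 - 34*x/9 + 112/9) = (3*x - 1)/(3*x - 7)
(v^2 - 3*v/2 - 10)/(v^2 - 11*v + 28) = (v + 5/2)/(v - 7)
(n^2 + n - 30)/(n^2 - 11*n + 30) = (n + 6)/(n - 6)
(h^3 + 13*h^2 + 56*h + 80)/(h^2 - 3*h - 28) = (h^2 + 9*h + 20)/(h - 7)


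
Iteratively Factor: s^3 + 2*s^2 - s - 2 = (s - 1)*(s^2 + 3*s + 2) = (s - 1)*(s + 2)*(s + 1)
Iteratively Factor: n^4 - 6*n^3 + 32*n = (n - 4)*(n^3 - 2*n^2 - 8*n) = (n - 4)*(n + 2)*(n^2 - 4*n) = (n - 4)^2*(n + 2)*(n)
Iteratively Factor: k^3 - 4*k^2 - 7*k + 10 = (k + 2)*(k^2 - 6*k + 5) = (k - 5)*(k + 2)*(k - 1)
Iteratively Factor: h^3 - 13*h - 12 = (h + 1)*(h^2 - h - 12) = (h - 4)*(h + 1)*(h + 3)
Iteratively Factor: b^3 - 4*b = (b - 2)*(b^2 + 2*b) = (b - 2)*(b + 2)*(b)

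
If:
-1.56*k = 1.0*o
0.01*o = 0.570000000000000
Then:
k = -36.54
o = 57.00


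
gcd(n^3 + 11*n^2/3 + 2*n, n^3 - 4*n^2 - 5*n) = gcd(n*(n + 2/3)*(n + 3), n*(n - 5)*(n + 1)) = n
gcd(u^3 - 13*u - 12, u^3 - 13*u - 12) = u^3 - 13*u - 12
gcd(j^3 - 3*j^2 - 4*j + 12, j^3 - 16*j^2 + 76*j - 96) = j - 2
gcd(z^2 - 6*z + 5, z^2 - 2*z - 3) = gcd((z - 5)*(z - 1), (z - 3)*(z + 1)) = 1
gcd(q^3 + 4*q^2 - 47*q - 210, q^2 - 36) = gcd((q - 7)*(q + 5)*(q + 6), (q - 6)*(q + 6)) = q + 6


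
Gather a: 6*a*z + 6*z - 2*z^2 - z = 6*a*z - 2*z^2 + 5*z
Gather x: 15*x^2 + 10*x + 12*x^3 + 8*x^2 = 12*x^3 + 23*x^2 + 10*x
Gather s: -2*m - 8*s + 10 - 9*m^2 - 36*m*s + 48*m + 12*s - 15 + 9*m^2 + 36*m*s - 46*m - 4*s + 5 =0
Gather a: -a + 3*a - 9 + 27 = 2*a + 18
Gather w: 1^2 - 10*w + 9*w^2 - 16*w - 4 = 9*w^2 - 26*w - 3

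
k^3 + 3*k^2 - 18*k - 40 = (k - 4)*(k + 2)*(k + 5)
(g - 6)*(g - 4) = g^2 - 10*g + 24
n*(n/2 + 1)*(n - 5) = n^3/2 - 3*n^2/2 - 5*n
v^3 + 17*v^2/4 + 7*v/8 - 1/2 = (v - 1/4)*(v + 1/2)*(v + 4)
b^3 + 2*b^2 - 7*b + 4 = (b - 1)^2*(b + 4)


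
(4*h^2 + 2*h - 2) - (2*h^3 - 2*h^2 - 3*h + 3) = -2*h^3 + 6*h^2 + 5*h - 5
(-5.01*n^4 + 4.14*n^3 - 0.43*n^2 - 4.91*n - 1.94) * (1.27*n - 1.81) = -6.3627*n^5 + 14.3259*n^4 - 8.0395*n^3 - 5.4574*n^2 + 6.4233*n + 3.5114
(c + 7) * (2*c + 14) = 2*c^2 + 28*c + 98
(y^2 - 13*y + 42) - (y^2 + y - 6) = 48 - 14*y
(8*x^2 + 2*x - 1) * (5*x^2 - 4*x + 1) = 40*x^4 - 22*x^3 - 5*x^2 + 6*x - 1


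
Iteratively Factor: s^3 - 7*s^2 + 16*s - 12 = (s - 2)*(s^2 - 5*s + 6) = (s - 2)^2*(s - 3)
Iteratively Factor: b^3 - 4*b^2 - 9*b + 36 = (b - 4)*(b^2 - 9) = (b - 4)*(b + 3)*(b - 3)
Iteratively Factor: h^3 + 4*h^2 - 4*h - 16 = (h - 2)*(h^2 + 6*h + 8) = (h - 2)*(h + 4)*(h + 2)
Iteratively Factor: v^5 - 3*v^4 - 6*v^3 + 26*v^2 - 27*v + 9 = (v - 1)*(v^4 - 2*v^3 - 8*v^2 + 18*v - 9) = (v - 1)^2*(v^3 - v^2 - 9*v + 9) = (v - 3)*(v - 1)^2*(v^2 + 2*v - 3) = (v - 3)*(v - 1)^3*(v + 3)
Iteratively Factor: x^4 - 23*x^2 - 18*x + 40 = (x - 1)*(x^3 + x^2 - 22*x - 40) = (x - 1)*(x + 2)*(x^2 - x - 20) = (x - 5)*(x - 1)*(x + 2)*(x + 4)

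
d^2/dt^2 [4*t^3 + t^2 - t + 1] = 24*t + 2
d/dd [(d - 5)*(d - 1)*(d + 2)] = 3*d^2 - 8*d - 7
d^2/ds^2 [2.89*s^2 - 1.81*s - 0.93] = 5.78000000000000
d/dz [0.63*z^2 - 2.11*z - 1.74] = 1.26*z - 2.11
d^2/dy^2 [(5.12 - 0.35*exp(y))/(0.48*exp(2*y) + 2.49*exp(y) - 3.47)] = (-0.08064*exp(4*y) + 5.136912*exp(3*y) + 14.860512*exp(2*y) + 62.831895*exp(y) + 40.024021)*exp(y)/(0.110592*exp(6*y) + 1.721088*exp(5*y) + 6.52968*exp(4*y) - 9.44581499999999*exp(3*y) - 47.204145*exp(2*y) + 89.945523*exp(y) - 41.781923)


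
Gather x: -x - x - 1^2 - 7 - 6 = -2*x - 14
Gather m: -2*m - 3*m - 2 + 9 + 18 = 25 - 5*m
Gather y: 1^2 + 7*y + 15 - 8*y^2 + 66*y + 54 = -8*y^2 + 73*y + 70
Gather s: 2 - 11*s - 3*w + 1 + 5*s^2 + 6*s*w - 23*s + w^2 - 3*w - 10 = 5*s^2 + s*(6*w - 34) + w^2 - 6*w - 7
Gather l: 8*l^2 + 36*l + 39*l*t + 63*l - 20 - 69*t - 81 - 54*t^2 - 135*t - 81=8*l^2 + l*(39*t + 99) - 54*t^2 - 204*t - 182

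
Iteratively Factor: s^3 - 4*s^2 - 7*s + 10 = (s - 1)*(s^2 - 3*s - 10) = (s - 1)*(s + 2)*(s - 5)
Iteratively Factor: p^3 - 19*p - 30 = (p + 2)*(p^2 - 2*p - 15) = (p + 2)*(p + 3)*(p - 5)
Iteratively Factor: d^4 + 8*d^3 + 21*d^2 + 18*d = (d + 2)*(d^3 + 6*d^2 + 9*d) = d*(d + 2)*(d^2 + 6*d + 9) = d*(d + 2)*(d + 3)*(d + 3)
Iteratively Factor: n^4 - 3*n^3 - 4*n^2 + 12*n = (n - 2)*(n^3 - n^2 - 6*n) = (n - 3)*(n - 2)*(n^2 + 2*n) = (n - 3)*(n - 2)*(n + 2)*(n)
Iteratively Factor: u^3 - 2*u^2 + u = (u - 1)*(u^2 - u) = u*(u - 1)*(u - 1)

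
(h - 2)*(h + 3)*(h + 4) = h^3 + 5*h^2 - 2*h - 24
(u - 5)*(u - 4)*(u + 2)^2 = u^4 - 5*u^3 - 12*u^2 + 44*u + 80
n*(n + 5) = n^2 + 5*n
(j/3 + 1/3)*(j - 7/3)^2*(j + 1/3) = j^4/3 - 10*j^3/9 - 4*j^2/27 + 154*j/81 + 49/81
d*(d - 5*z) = d^2 - 5*d*z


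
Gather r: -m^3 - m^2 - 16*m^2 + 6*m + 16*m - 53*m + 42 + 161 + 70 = -m^3 - 17*m^2 - 31*m + 273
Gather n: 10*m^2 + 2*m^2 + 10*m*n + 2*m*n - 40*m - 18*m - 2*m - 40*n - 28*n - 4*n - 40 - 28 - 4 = 12*m^2 - 60*m + n*(12*m - 72) - 72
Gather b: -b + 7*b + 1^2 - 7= 6*b - 6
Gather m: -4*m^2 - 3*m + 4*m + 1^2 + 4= -4*m^2 + m + 5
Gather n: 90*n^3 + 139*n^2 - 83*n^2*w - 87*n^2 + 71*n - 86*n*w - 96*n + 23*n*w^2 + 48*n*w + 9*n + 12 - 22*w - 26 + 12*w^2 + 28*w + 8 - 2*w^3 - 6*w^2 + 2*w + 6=90*n^3 + n^2*(52 - 83*w) + n*(23*w^2 - 38*w - 16) - 2*w^3 + 6*w^2 + 8*w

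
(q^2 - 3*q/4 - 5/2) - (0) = q^2 - 3*q/4 - 5/2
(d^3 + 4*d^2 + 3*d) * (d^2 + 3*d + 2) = d^5 + 7*d^4 + 17*d^3 + 17*d^2 + 6*d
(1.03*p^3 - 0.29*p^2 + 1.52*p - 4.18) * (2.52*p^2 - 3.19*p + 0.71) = 2.5956*p^5 - 4.0165*p^4 + 5.4868*p^3 - 15.5883*p^2 + 14.4134*p - 2.9678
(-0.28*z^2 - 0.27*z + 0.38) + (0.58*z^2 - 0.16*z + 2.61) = 0.3*z^2 - 0.43*z + 2.99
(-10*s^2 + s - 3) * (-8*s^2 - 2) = 80*s^4 - 8*s^3 + 44*s^2 - 2*s + 6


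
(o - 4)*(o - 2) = o^2 - 6*o + 8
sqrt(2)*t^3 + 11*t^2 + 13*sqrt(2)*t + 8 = (t + sqrt(2))*(t + 4*sqrt(2))*(sqrt(2)*t + 1)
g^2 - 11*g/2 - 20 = (g - 8)*(g + 5/2)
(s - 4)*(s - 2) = s^2 - 6*s + 8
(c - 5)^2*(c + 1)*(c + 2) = c^4 - 7*c^3 - 3*c^2 + 55*c + 50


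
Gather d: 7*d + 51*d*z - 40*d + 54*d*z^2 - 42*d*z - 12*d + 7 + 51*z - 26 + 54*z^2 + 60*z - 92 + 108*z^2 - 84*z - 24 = d*(54*z^2 + 9*z - 45) + 162*z^2 + 27*z - 135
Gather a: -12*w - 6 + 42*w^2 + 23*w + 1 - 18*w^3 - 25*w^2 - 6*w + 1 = -18*w^3 + 17*w^2 + 5*w - 4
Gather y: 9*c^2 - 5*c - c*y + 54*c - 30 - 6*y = 9*c^2 + 49*c + y*(-c - 6) - 30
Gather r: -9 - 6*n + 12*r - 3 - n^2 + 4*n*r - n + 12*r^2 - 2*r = -n^2 - 7*n + 12*r^2 + r*(4*n + 10) - 12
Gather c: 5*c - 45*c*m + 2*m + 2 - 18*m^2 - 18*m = c*(5 - 45*m) - 18*m^2 - 16*m + 2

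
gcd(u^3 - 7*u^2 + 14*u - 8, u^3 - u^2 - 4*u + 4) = u^2 - 3*u + 2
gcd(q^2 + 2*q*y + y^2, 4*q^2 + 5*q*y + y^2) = q + y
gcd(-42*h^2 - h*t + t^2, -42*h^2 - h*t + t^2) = -42*h^2 - h*t + t^2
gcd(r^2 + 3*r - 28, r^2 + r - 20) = r - 4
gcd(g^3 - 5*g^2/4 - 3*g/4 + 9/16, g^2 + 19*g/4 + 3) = g + 3/4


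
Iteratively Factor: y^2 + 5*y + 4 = (y + 1)*(y + 4)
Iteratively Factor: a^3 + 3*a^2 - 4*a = (a + 4)*(a^2 - a) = a*(a + 4)*(a - 1)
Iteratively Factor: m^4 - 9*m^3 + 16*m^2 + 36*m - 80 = (m - 5)*(m^3 - 4*m^2 - 4*m + 16) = (m - 5)*(m - 4)*(m^2 - 4) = (m - 5)*(m - 4)*(m - 2)*(m + 2)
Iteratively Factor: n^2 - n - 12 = (n + 3)*(n - 4)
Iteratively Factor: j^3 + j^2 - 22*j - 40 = (j + 2)*(j^2 - j - 20) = (j + 2)*(j + 4)*(j - 5)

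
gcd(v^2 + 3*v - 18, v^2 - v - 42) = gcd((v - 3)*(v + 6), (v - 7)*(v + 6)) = v + 6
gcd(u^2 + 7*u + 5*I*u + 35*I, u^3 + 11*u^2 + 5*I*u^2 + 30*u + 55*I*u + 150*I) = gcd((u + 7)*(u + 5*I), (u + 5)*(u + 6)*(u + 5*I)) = u + 5*I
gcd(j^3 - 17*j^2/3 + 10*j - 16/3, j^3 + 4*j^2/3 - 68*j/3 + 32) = j^2 - 14*j/3 + 16/3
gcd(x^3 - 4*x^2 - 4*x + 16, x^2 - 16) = x - 4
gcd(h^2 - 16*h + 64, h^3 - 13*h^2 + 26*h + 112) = h - 8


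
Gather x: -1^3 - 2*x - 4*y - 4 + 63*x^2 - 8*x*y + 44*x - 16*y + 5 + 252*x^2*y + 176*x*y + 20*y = x^2*(252*y + 63) + x*(168*y + 42)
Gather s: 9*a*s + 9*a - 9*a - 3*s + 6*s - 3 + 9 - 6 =s*(9*a + 3)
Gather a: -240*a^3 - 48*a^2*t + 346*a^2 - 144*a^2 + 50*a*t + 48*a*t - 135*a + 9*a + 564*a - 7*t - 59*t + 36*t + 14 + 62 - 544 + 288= -240*a^3 + a^2*(202 - 48*t) + a*(98*t + 438) - 30*t - 180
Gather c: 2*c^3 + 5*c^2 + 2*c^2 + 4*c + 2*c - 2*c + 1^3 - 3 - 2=2*c^3 + 7*c^2 + 4*c - 4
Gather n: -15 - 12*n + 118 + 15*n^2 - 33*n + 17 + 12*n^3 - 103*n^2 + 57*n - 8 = 12*n^3 - 88*n^2 + 12*n + 112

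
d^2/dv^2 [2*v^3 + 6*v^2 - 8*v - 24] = 12*v + 12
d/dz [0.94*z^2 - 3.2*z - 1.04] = 1.88*z - 3.2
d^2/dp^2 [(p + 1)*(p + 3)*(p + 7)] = 6*p + 22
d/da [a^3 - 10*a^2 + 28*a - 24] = 3*a^2 - 20*a + 28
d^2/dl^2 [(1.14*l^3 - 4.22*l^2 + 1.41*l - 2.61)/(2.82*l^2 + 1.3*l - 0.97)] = (-1.4210854715202e-14*l^5 - 2.8421709430404e-14*l^4 + 63.45672*l^3 - 202.420152*l^2 - 27.83232*l - 27.485764)/(22.425768*l^6 + 31.01436*l^5 - 8.844084*l^4 - 19.13912*l^3 + 3.042114*l^2 + 3.66951*l - 0.912673)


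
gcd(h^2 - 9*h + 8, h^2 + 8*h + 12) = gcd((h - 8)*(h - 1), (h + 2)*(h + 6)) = 1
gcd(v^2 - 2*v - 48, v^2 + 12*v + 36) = v + 6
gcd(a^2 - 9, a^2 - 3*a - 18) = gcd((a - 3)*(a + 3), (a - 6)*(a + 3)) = a + 3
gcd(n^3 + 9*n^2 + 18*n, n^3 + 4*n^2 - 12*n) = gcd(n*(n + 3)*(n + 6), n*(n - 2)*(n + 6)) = n^2 + 6*n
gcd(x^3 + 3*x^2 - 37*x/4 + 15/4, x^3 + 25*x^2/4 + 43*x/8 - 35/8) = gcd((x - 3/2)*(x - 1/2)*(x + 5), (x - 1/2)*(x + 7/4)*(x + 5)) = x^2 + 9*x/2 - 5/2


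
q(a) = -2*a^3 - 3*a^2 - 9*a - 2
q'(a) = -6*a^2 - 6*a - 9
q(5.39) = -450.85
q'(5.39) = -215.65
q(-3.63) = 86.80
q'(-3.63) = -66.28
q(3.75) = -183.41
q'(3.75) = -115.88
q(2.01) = -48.45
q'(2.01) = -45.30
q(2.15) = -55.09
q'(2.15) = -49.64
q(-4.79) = 192.08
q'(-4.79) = -117.92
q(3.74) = -182.25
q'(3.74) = -115.37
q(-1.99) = 19.79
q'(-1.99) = -20.82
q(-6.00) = 376.00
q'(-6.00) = -189.00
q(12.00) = -3998.00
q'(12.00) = -945.00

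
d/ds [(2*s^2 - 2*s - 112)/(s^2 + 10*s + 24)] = 2*(11*s^2 + 160*s + 536)/(s^4 + 20*s^3 + 148*s^2 + 480*s + 576)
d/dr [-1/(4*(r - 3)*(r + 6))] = (2*r + 3)/(4*(r - 3)^2*(r + 6)^2)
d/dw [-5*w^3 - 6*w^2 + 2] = 3*w*(-5*w - 4)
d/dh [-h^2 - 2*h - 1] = -2*h - 2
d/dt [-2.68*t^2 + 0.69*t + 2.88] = 0.69 - 5.36*t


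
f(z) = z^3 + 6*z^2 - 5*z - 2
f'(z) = 3*z^2 + 12*z - 5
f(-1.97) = 23.49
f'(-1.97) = -17.00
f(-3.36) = 44.60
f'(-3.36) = -11.45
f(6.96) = 591.00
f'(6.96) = 223.84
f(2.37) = 33.16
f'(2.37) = 40.29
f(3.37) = 87.56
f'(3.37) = 69.51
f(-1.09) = 9.28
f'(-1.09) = -14.52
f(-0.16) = -1.05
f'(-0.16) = -6.84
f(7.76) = 787.79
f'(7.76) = 268.77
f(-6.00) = 28.00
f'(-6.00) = 31.00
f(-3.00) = 40.00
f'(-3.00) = -14.00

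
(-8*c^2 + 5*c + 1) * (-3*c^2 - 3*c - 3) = 24*c^4 + 9*c^3 + 6*c^2 - 18*c - 3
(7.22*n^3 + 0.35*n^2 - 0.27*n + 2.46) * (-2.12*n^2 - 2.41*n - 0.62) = -15.3064*n^5 - 18.1422*n^4 - 4.7475*n^3 - 4.7815*n^2 - 5.7612*n - 1.5252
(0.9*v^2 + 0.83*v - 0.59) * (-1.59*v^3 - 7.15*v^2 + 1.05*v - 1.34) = -1.431*v^5 - 7.7547*v^4 - 4.0514*v^3 + 3.884*v^2 - 1.7317*v + 0.7906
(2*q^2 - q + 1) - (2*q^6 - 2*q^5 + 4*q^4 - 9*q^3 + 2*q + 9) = -2*q^6 + 2*q^5 - 4*q^4 + 9*q^3 + 2*q^2 - 3*q - 8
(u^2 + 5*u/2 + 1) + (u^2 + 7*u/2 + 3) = 2*u^2 + 6*u + 4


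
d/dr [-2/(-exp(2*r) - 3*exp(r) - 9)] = (-4*exp(r) - 6)*exp(r)/(exp(2*r) + 3*exp(r) + 9)^2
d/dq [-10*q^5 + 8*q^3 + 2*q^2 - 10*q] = -50*q^4 + 24*q^2 + 4*q - 10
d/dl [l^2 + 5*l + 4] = 2*l + 5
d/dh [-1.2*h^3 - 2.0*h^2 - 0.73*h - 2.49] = -3.6*h^2 - 4.0*h - 0.73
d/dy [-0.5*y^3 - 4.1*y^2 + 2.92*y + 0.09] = -1.5*y^2 - 8.2*y + 2.92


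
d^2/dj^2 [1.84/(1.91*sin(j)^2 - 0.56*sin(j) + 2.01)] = (-26.850016*sin(j)^4 + 5.904192*sin(j)^3 + 67.953776*sin(j)^2 - 13.879488*sin(j) - 12.97384)/(1.91*sin(j)^2 - 0.56*sin(j) + 2.01)^3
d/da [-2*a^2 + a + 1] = 1 - 4*a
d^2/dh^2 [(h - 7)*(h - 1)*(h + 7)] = 6*h - 2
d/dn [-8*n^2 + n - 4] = 1 - 16*n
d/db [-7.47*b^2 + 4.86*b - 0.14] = 4.86 - 14.94*b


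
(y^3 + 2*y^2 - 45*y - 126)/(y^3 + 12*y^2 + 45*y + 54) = (y - 7)/(y + 3)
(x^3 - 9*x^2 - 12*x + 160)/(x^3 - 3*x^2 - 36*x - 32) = (x - 5)/(x + 1)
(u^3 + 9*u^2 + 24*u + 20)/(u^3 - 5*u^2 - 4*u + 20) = (u^2 + 7*u + 10)/(u^2 - 7*u + 10)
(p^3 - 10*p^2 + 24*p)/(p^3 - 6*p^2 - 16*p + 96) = p/(p + 4)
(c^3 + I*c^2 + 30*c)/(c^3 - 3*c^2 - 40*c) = (c^2 + I*c + 30)/(c^2 - 3*c - 40)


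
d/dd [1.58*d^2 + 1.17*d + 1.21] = 3.16*d + 1.17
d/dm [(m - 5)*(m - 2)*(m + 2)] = 3*m^2 - 10*m - 4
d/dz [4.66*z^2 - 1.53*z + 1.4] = 9.32*z - 1.53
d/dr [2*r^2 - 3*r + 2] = 4*r - 3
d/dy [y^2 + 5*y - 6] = 2*y + 5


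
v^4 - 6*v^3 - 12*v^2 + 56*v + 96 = (v - 6)*(v - 4)*(v + 2)^2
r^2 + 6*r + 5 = (r + 1)*(r + 5)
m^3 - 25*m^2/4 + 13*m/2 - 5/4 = (m - 5)*(m - 1)*(m - 1/4)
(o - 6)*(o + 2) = o^2 - 4*o - 12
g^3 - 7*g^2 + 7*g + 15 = (g - 5)*(g - 3)*(g + 1)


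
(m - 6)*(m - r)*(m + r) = m^3 - 6*m^2 - m*r^2 + 6*r^2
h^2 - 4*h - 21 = (h - 7)*(h + 3)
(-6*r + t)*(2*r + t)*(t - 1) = -12*r^2*t + 12*r^2 - 4*r*t^2 + 4*r*t + t^3 - t^2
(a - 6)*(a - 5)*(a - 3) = a^3 - 14*a^2 + 63*a - 90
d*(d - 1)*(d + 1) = d^3 - d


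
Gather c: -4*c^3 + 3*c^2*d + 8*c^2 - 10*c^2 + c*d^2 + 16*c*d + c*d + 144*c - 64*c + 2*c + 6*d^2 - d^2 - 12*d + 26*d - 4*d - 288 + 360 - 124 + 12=-4*c^3 + c^2*(3*d - 2) + c*(d^2 + 17*d + 82) + 5*d^2 + 10*d - 40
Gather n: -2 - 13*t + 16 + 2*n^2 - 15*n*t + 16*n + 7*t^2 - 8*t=2*n^2 + n*(16 - 15*t) + 7*t^2 - 21*t + 14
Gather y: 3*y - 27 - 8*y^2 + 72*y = -8*y^2 + 75*y - 27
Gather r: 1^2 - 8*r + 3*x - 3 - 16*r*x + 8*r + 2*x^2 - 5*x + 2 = -16*r*x + 2*x^2 - 2*x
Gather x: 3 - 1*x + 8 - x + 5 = 16 - 2*x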